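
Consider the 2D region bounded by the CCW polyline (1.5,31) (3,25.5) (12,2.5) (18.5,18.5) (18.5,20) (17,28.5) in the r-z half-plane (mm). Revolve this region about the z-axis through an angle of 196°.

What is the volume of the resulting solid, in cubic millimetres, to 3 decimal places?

Volume = 9845.906 mm³

Profile (r,z), 6 vertices: (1.5,31) (3,25.5) (12,2.5) (18.5,18.5) (18.5,20) (17,28.5)
edge 0: (1.5,31)→(3,25.5)  cross = 1.5·25.5 − 3·31 = -54.7500; (r_i+r_j)·cross = 4.5·-54.7500 = -246.3750
edge 1: (3,25.5)→(12,2.5)  cross = 3·2.5 − 12·25.5 = -298.5000; (r_i+r_j)·cross = 15·-298.5000 = -4477.5000
edge 2: (12,2.5)→(18.5,18.5)  cross = 12·18.5 − 18.5·2.5 = 175.7500; (r_i+r_j)·cross = 30.5·175.7500 = 5360.3750
edge 3: (18.5,18.5)→(18.5,20)  cross = 18.5·20 − 18.5·18.5 = 27.7500; (r_i+r_j)·cross = 37·27.7500 = 1026.7500
edge 4: (18.5,20)→(17,28.5)  cross = 18.5·28.5 − 17·20 = 187.2500; (r_i+r_j)·cross = 35.5·187.2500 = 6647.3750
edge 5: (17,28.5)→(1.5,31)  cross = 17·31 − 1.5·28.5 = 484.2500; (r_i+r_j)·cross = 18.5·484.2500 = 8958.6250
Σcross = 521.7500 → A = |Σcross|/2 = 260.8750 mm²
Σ(r_i+r_j)·cross = 17269.2500 → first moment M = |Σ|/6 = 2878.2083
R_c = M/A = 2878.2083/260.8750 = 11.0329 mm
θ = 196° = 3.420845 rad
V = θ·R_c·A = 3.420845·11.0329·260.8750 = 9845.906 mm³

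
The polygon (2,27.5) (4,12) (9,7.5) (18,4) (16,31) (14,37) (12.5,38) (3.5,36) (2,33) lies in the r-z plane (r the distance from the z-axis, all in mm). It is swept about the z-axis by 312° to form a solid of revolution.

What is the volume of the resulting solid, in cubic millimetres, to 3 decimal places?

Profile (r,z), 9 vertices: (2,27.5) (4,12) (9,7.5) (18,4) (16,31) (14,37) (12.5,38) (3.5,36) (2,33)
edge 0: (2,27.5)→(4,12)  cross = 2·12 − 4·27.5 = -86.0000; (r_i+r_j)·cross = 6·-86.0000 = -516.0000
edge 1: (4,12)→(9,7.5)  cross = 4·7.5 − 9·12 = -78.0000; (r_i+r_j)·cross = 13·-78.0000 = -1014.0000
edge 2: (9,7.5)→(18,4)  cross = 9·4 − 18·7.5 = -99.0000; (r_i+r_j)·cross = 27·-99.0000 = -2673.0000
edge 3: (18,4)→(16,31)  cross = 18·31 − 16·4 = 494.0000; (r_i+r_j)·cross = 34·494.0000 = 16796.0000
edge 4: (16,31)→(14,37)  cross = 16·37 − 14·31 = 158.0000; (r_i+r_j)·cross = 30·158.0000 = 4740.0000
edge 5: (14,37)→(12.5,38)  cross = 14·38 − 12.5·37 = 69.5000; (r_i+r_j)·cross = 26.5·69.5000 = 1841.7500
edge 6: (12.5,38)→(3.5,36)  cross = 12.5·36 − 3.5·38 = 317.0000; (r_i+r_j)·cross = 16·317.0000 = 5072.0000
edge 7: (3.5,36)→(2,33)  cross = 3.5·33 − 2·36 = 43.5000; (r_i+r_j)·cross = 5.5·43.5000 = 239.2500
edge 8: (2,33)→(2,27.5)  cross = 2·27.5 − 2·33 = -11.0000; (r_i+r_j)·cross = 4·-11.0000 = -44.0000
Σcross = 808.0000 → A = |Σcross|/2 = 404.0000 mm²
Σ(r_i+r_j)·cross = 24442.0000 → first moment M = |Σ|/6 = 4073.6667
R_c = M/A = 4073.6667/404.0000 = 10.0833 mm
θ = 312° = 5.445427 rad
V = θ·R_c·A = 5.445427·10.0833·404.0000 = 22182.856 mm³

Volume = 22182.856 mm³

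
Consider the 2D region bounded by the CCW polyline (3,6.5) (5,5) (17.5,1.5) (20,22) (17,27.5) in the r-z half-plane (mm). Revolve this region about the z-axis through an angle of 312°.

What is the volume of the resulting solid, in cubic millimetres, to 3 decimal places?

Profile (r,z), 5 vertices: (3,6.5) (5,5) (17.5,1.5) (20,22) (17,27.5)
edge 0: (3,6.5)→(5,5)  cross = 3·5 − 5·6.5 = -17.5000; (r_i+r_j)·cross = 8·-17.5000 = -140.0000
edge 1: (5,5)→(17.5,1.5)  cross = 5·1.5 − 17.5·5 = -80.0000; (r_i+r_j)·cross = 22.5·-80.0000 = -1800.0000
edge 2: (17.5,1.5)→(20,22)  cross = 17.5·22 − 20·1.5 = 355.0000; (r_i+r_j)·cross = 37.5·355.0000 = 13312.5000
edge 3: (20,22)→(17,27.5)  cross = 20·27.5 − 17·22 = 176.0000; (r_i+r_j)·cross = 37·176.0000 = 6512.0000
edge 4: (17,27.5)→(3,6.5)  cross = 17·6.5 − 3·27.5 = 28.0000; (r_i+r_j)·cross = 20·28.0000 = 560.0000
Σcross = 461.5000 → A = |Σcross|/2 = 230.7500 mm²
Σ(r_i+r_j)·cross = 18444.5000 → first moment M = |Σ|/6 = 3074.0833
R_c = M/A = 3074.0833/230.7500 = 13.3221 mm
θ = 312° = 5.445427 rad
V = θ·R_c·A = 5.445427·13.3221·230.7500 = 16739.697 mm³

Volume = 16739.697 mm³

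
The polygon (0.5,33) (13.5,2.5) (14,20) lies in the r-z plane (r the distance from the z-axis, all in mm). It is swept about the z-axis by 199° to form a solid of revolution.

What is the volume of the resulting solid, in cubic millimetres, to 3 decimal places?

Profile (r,z), 3 vertices: (0.5,33) (13.5,2.5) (14,20)
edge 0: (0.5,33)→(13.5,2.5)  cross = 0.5·2.5 − 13.5·33 = -444.2500; (r_i+r_j)·cross = 14·-444.2500 = -6219.5000
edge 1: (13.5,2.5)→(14,20)  cross = 13.5·20 − 14·2.5 = 235.0000; (r_i+r_j)·cross = 27.5·235.0000 = 6462.5000
edge 2: (14,20)→(0.5,33)  cross = 14·33 − 0.5·20 = 452.0000; (r_i+r_j)·cross = 14.5·452.0000 = 6554.0000
Σcross = 242.7500 → A = |Σcross|/2 = 121.3750 mm²
Σ(r_i+r_j)·cross = 6797.0000 → first moment M = |Σ|/6 = 1132.8333
R_c = M/A = 1132.8333/121.3750 = 9.3333 mm
θ = 199° = 3.473205 rad
V = θ·R_c·A = 3.473205·9.3333·121.3750 = 3934.563 mm³

Volume = 3934.563 mm³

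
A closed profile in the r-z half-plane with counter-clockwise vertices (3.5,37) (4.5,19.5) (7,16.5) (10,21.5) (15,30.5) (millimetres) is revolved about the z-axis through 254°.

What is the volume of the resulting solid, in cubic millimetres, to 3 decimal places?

Volume = 4512.009 mm³

Profile (r,z), 5 vertices: (3.5,37) (4.5,19.5) (7,16.5) (10,21.5) (15,30.5)
edge 0: (3.5,37)→(4.5,19.5)  cross = 3.5·19.5 − 4.5·37 = -98.2500; (r_i+r_j)·cross = 8·-98.2500 = -786.0000
edge 1: (4.5,19.5)→(7,16.5)  cross = 4.5·16.5 − 7·19.5 = -62.2500; (r_i+r_j)·cross = 11.5·-62.2500 = -715.8750
edge 2: (7,16.5)→(10,21.5)  cross = 7·21.5 − 10·16.5 = -14.5000; (r_i+r_j)·cross = 17·-14.5000 = -246.5000
edge 3: (10,21.5)→(15,30.5)  cross = 10·30.5 − 15·21.5 = -17.5000; (r_i+r_j)·cross = 25·-17.5000 = -437.5000
edge 4: (15,30.5)→(3.5,37)  cross = 15·37 − 3.5·30.5 = 448.2500; (r_i+r_j)·cross = 18.5·448.2500 = 8292.6250
Σcross = 255.7500 → A = |Σcross|/2 = 127.8750 mm²
Σ(r_i+r_j)·cross = 6106.7500 → first moment M = |Σ|/6 = 1017.7917
R_c = M/A = 1017.7917/127.8750 = 7.9593 mm
θ = 254° = 4.433136 rad
V = θ·R_c·A = 4.433136·7.9593·127.8750 = 4512.009 mm³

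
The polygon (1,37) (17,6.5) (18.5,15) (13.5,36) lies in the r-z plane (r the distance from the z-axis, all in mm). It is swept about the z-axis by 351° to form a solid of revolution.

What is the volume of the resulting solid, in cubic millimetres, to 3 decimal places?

Profile (r,z), 4 vertices: (1,37) (17,6.5) (18.5,15) (13.5,36)
edge 0: (1,37)→(17,6.5)  cross = 1·6.5 − 17·37 = -622.5000; (r_i+r_j)·cross = 18·-622.5000 = -11205.0000
edge 1: (17,6.5)→(18.5,15)  cross = 17·15 − 18.5·6.5 = 134.7500; (r_i+r_j)·cross = 35.5·134.7500 = 4783.6250
edge 2: (18.5,15)→(13.5,36)  cross = 18.5·36 − 13.5·15 = 463.5000; (r_i+r_j)·cross = 32·463.5000 = 14832.0000
edge 3: (13.5,36)→(1,37)  cross = 13.5·37 − 1·36 = 463.5000; (r_i+r_j)·cross = 14.5·463.5000 = 6720.7500
Σcross = 439.2500 → A = |Σcross|/2 = 219.6250 mm²
Σ(r_i+r_j)·cross = 15131.3750 → first moment M = |Σ|/6 = 2521.8958
R_c = M/A = 2521.8958/219.6250 = 11.4827 mm
θ = 351° = 6.126106 rad
V = θ·R_c·A = 6.126106·11.4827·219.6250 = 15449.400 mm³

Volume = 15449.400 mm³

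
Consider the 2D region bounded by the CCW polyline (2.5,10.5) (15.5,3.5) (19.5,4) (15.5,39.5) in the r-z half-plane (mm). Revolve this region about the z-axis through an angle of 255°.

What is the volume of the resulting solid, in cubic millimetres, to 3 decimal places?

Profile (r,z), 4 vertices: (2.5,10.5) (15.5,3.5) (19.5,4) (15.5,39.5)
edge 0: (2.5,10.5)→(15.5,3.5)  cross = 2.5·3.5 − 15.5·10.5 = -154.0000; (r_i+r_j)·cross = 18·-154.0000 = -2772.0000
edge 1: (15.5,3.5)→(19.5,4)  cross = 15.5·4 − 19.5·3.5 = -6.2500; (r_i+r_j)·cross = 35·-6.2500 = -218.7500
edge 2: (19.5,4)→(15.5,39.5)  cross = 19.5·39.5 − 15.5·4 = 708.2500; (r_i+r_j)·cross = 35·708.2500 = 24788.7500
edge 3: (15.5,39.5)→(2.5,10.5)  cross = 15.5·10.5 − 2.5·39.5 = 64.0000; (r_i+r_j)·cross = 18·64.0000 = 1152.0000
Σcross = 612.0000 → A = |Σcross|/2 = 306.0000 mm²
Σ(r_i+r_j)·cross = 22950.0000 → first moment M = |Σ|/6 = 3825.0000
R_c = M/A = 3825.0000/306.0000 = 12.5000 mm
θ = 255° = 4.450590 rad
V = θ·R_c·A = 4.450590·12.5000·306.0000 = 17023.505 mm³

Volume = 17023.505 mm³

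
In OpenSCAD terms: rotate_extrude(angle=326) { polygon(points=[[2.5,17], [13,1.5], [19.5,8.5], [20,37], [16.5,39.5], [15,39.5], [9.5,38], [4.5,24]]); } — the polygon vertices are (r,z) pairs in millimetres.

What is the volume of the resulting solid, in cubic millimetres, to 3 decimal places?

Profile (r,z), 8 vertices: (2.5,17) (13,1.5) (19.5,8.5) (20,37) (16.5,39.5) (15,39.5) (9.5,38) (4.5,24)
edge 0: (2.5,17)→(13,1.5)  cross = 2.5·1.5 − 13·17 = -217.2500; (r_i+r_j)·cross = 15.5·-217.2500 = -3367.3750
edge 1: (13,1.5)→(19.5,8.5)  cross = 13·8.5 − 19.5·1.5 = 81.2500; (r_i+r_j)·cross = 32.5·81.2500 = 2640.6250
edge 2: (19.5,8.5)→(20,37)  cross = 19.5·37 − 20·8.5 = 551.5000; (r_i+r_j)·cross = 39.5·551.5000 = 21784.2500
edge 3: (20,37)→(16.5,39.5)  cross = 20·39.5 − 16.5·37 = 179.5000; (r_i+r_j)·cross = 36.5·179.5000 = 6551.7500
edge 4: (16.5,39.5)→(15,39.5)  cross = 16.5·39.5 − 15·39.5 = 59.2500; (r_i+r_j)·cross = 31.5·59.2500 = 1866.3750
edge 5: (15,39.5)→(9.5,38)  cross = 15·38 − 9.5·39.5 = 194.7500; (r_i+r_j)·cross = 24.5·194.7500 = 4771.3750
edge 6: (9.5,38)→(4.5,24)  cross = 9.5·24 − 4.5·38 = 57.0000; (r_i+r_j)·cross = 14·57.0000 = 798.0000
edge 7: (4.5,24)→(2.5,17)  cross = 4.5·17 − 2.5·24 = 16.5000; (r_i+r_j)·cross = 7·16.5000 = 115.5000
Σcross = 922.5000 → A = |Σcross|/2 = 461.2500 mm²
Σ(r_i+r_j)·cross = 35160.5000 → first moment M = |Σ|/6 = 5860.0833
R_c = M/A = 5860.0833/461.2500 = 12.7048 mm
θ = 326° = 5.689773 rad
V = θ·R_c·A = 5.689773·12.7048·461.2500 = 33342.546 mm³

Volume = 33342.546 mm³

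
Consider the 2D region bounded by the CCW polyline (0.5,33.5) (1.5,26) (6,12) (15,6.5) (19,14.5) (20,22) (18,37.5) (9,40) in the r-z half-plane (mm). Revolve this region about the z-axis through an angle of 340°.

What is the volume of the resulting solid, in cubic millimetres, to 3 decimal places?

Volume = 30235.575 mm³

Profile (r,z), 8 vertices: (0.5,33.5) (1.5,26) (6,12) (15,6.5) (19,14.5) (20,22) (18,37.5) (9,40)
edge 0: (0.5,33.5)→(1.5,26)  cross = 0.5·26 − 1.5·33.5 = -37.2500; (r_i+r_j)·cross = 2·-37.2500 = -74.5000
edge 1: (1.5,26)→(6,12)  cross = 1.5·12 − 6·26 = -138.0000; (r_i+r_j)·cross = 7.5·-138.0000 = -1035.0000
edge 2: (6,12)→(15,6.5)  cross = 6·6.5 − 15·12 = -141.0000; (r_i+r_j)·cross = 21·-141.0000 = -2961.0000
edge 3: (15,6.5)→(19,14.5)  cross = 15·14.5 − 19·6.5 = 94.0000; (r_i+r_j)·cross = 34·94.0000 = 3196.0000
edge 4: (19,14.5)→(20,22)  cross = 19·22 − 20·14.5 = 128.0000; (r_i+r_j)·cross = 39·128.0000 = 4992.0000
edge 5: (20,22)→(18,37.5)  cross = 20·37.5 − 18·22 = 354.0000; (r_i+r_j)·cross = 38·354.0000 = 13452.0000
edge 6: (18,37.5)→(9,40)  cross = 18·40 − 9·37.5 = 382.5000; (r_i+r_j)·cross = 27·382.5000 = 10327.5000
edge 7: (9,40)→(0.5,33.5)  cross = 9·33.5 − 0.5·40 = 281.5000; (r_i+r_j)·cross = 9.5·281.5000 = 2674.2500
Σcross = 923.7500 → A = |Σcross|/2 = 461.8750 mm²
Σ(r_i+r_j)·cross = 30571.2500 → first moment M = |Σ|/6 = 5095.2083
R_c = M/A = 5095.2083/461.8750 = 11.0316 mm
θ = 340° = 5.934119 rad
V = θ·R_c·A = 5.934119·11.0316·461.8750 = 30235.575 mm³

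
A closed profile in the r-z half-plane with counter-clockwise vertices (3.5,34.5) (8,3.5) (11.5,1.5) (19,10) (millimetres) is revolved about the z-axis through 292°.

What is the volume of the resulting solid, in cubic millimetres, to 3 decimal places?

Volume = 11055.282 mm³

Profile (r,z), 4 vertices: (3.5,34.5) (8,3.5) (11.5,1.5) (19,10)
edge 0: (3.5,34.5)→(8,3.5)  cross = 3.5·3.5 − 8·34.5 = -263.7500; (r_i+r_j)·cross = 11.5·-263.7500 = -3033.1250
edge 1: (8,3.5)→(11.5,1.5)  cross = 8·1.5 − 11.5·3.5 = -28.2500; (r_i+r_j)·cross = 19.5·-28.2500 = -550.8750
edge 2: (11.5,1.5)→(19,10)  cross = 11.5·10 − 19·1.5 = 86.5000; (r_i+r_j)·cross = 30.5·86.5000 = 2638.2500
edge 3: (19,10)→(3.5,34.5)  cross = 19·34.5 − 3.5·10 = 620.5000; (r_i+r_j)·cross = 22.5·620.5000 = 13961.2500
Σcross = 415.0000 → A = |Σcross|/2 = 207.5000 mm²
Σ(r_i+r_j)·cross = 13015.5000 → first moment M = |Σ|/6 = 2169.2500
R_c = M/A = 2169.2500/207.5000 = 10.4542 mm
θ = 292° = 5.096361 rad
V = θ·R_c·A = 5.096361·10.4542·207.5000 = 11055.282 mm³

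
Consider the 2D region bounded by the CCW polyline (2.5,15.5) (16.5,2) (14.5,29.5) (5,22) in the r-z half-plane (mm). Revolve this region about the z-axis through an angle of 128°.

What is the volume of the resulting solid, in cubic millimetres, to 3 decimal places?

Volume = 4817.667 mm³

Profile (r,z), 4 vertices: (2.5,15.5) (16.5,2) (14.5,29.5) (5,22)
edge 0: (2.5,15.5)→(16.5,2)  cross = 2.5·2 − 16.5·15.5 = -250.7500; (r_i+r_j)·cross = 19·-250.7500 = -4764.2500
edge 1: (16.5,2)→(14.5,29.5)  cross = 16.5·29.5 − 14.5·2 = 457.7500; (r_i+r_j)·cross = 31·457.7500 = 14190.2500
edge 2: (14.5,29.5)→(5,22)  cross = 14.5·22 − 5·29.5 = 171.5000; (r_i+r_j)·cross = 19.5·171.5000 = 3344.2500
edge 3: (5,22)→(2.5,15.5)  cross = 5·15.5 − 2.5·22 = 22.5000; (r_i+r_j)·cross = 7.5·22.5000 = 168.7500
Σcross = 401.0000 → A = |Σcross|/2 = 200.5000 mm²
Σ(r_i+r_j)·cross = 12939.0000 → first moment M = |Σ|/6 = 2156.5000
R_c = M/A = 2156.5000/200.5000 = 10.7556 mm
θ = 128° = 2.234021 rad
V = θ·R_c·A = 2.234021·10.7556·200.5000 = 4817.667 mm³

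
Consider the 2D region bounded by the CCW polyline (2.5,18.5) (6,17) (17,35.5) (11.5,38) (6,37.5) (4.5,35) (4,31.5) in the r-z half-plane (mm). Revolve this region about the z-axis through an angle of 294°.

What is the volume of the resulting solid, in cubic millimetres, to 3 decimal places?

Volume = 7200.559 mm³

Profile (r,z), 7 vertices: (2.5,18.5) (6,17) (17,35.5) (11.5,38) (6,37.5) (4.5,35) (4,31.5)
edge 0: (2.5,18.5)→(6,17)  cross = 2.5·17 − 6·18.5 = -68.5000; (r_i+r_j)·cross = 8.5·-68.5000 = -582.2500
edge 1: (6,17)→(17,35.5)  cross = 6·35.5 − 17·17 = -76.0000; (r_i+r_j)·cross = 23·-76.0000 = -1748.0000
edge 2: (17,35.5)→(11.5,38)  cross = 17·38 − 11.5·35.5 = 237.7500; (r_i+r_j)·cross = 28.5·237.7500 = 6775.8750
edge 3: (11.5,38)→(6,37.5)  cross = 11.5·37.5 − 6·38 = 203.2500; (r_i+r_j)·cross = 17.5·203.2500 = 3556.8750
edge 4: (6,37.5)→(4.5,35)  cross = 6·35 − 4.5·37.5 = 41.2500; (r_i+r_j)·cross = 10.5·41.2500 = 433.1250
edge 5: (4.5,35)→(4,31.5)  cross = 4.5·31.5 − 4·35 = 1.7500; (r_i+r_j)·cross = 8.5·1.7500 = 14.8750
edge 6: (4,31.5)→(2.5,18.5)  cross = 4·18.5 − 2.5·31.5 = -4.7500; (r_i+r_j)·cross = 6.5·-4.7500 = -30.8750
Σcross = 334.7500 → A = |Σcross|/2 = 167.3750 mm²
Σ(r_i+r_j)·cross = 8419.6250 → first moment M = |Σ|/6 = 1403.2708
R_c = M/A = 1403.2708/167.3750 = 8.3840 mm
θ = 294° = 5.131268 rad
V = θ·R_c·A = 5.131268·8.3840·167.3750 = 7200.559 mm³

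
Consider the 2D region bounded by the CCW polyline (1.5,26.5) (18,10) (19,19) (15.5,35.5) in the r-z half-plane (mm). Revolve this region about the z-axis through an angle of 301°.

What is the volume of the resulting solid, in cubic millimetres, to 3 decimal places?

Profile (r,z), 4 vertices: (1.5,26.5) (18,10) (19,19) (15.5,35.5)
edge 0: (1.5,26.5)→(18,10)  cross = 1.5·10 − 18·26.5 = -462.0000; (r_i+r_j)·cross = 19.5·-462.0000 = -9009.0000
edge 1: (18,10)→(19,19)  cross = 18·19 − 19·10 = 152.0000; (r_i+r_j)·cross = 37·152.0000 = 5624.0000
edge 2: (19,19)→(15.5,35.5)  cross = 19·35.5 − 15.5·19 = 380.0000; (r_i+r_j)·cross = 34.5·380.0000 = 13110.0000
edge 3: (15.5,35.5)→(1.5,26.5)  cross = 15.5·26.5 − 1.5·35.5 = 357.5000; (r_i+r_j)·cross = 17·357.5000 = 6077.5000
Σcross = 427.5000 → A = |Σcross|/2 = 213.7500 mm²
Σ(r_i+r_j)·cross = 15802.5000 → first moment M = |Σ|/6 = 2633.7500
R_c = M/A = 2633.7500/213.7500 = 12.3216 mm
θ = 301° = 5.253441 rad
V = θ·R_c·A = 5.253441·12.3216·213.7500 = 13836.250 mm³

Volume = 13836.250 mm³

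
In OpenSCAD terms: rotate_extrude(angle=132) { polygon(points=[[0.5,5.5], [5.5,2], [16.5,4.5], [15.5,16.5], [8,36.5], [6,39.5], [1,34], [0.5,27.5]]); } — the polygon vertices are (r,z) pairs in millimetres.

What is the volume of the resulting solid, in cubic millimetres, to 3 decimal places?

Profile (r,z), 8 vertices: (0.5,5.5) (5.5,2) (16.5,4.5) (15.5,16.5) (8,36.5) (6,39.5) (1,34) (0.5,27.5)
edge 0: (0.5,5.5)→(5.5,2)  cross = 0.5·2 − 5.5·5.5 = -29.2500; (r_i+r_j)·cross = 6·-29.2500 = -175.5000
edge 1: (5.5,2)→(16.5,4.5)  cross = 5.5·4.5 − 16.5·2 = -8.2500; (r_i+r_j)·cross = 22·-8.2500 = -181.5000
edge 2: (16.5,4.5)→(15.5,16.5)  cross = 16.5·16.5 − 15.5·4.5 = 202.5000; (r_i+r_j)·cross = 32·202.5000 = 6480.0000
edge 3: (15.5,16.5)→(8,36.5)  cross = 15.5·36.5 − 8·16.5 = 433.7500; (r_i+r_j)·cross = 23.5·433.7500 = 10193.1250
edge 4: (8,36.5)→(6,39.5)  cross = 8·39.5 − 6·36.5 = 97.0000; (r_i+r_j)·cross = 14·97.0000 = 1358.0000
edge 5: (6,39.5)→(1,34)  cross = 6·34 − 1·39.5 = 164.5000; (r_i+r_j)·cross = 7·164.5000 = 1151.5000
edge 6: (1,34)→(0.5,27.5)  cross = 1·27.5 − 0.5·34 = 10.5000; (r_i+r_j)·cross = 1.5·10.5000 = 15.7500
edge 7: (0.5,27.5)→(0.5,5.5)  cross = 0.5·5.5 − 0.5·27.5 = -11.0000; (r_i+r_j)·cross = 1·-11.0000 = -11.0000
Σcross = 859.7500 → A = |Σcross|/2 = 429.8750 mm²
Σ(r_i+r_j)·cross = 18830.3750 → first moment M = |Σ|/6 = 3138.3958
R_c = M/A = 3138.3958/429.8750 = 7.3007 mm
θ = 132° = 2.303835 rad
V = θ·R_c·A = 2.303835·7.3007·429.8750 = 7230.345 mm³

Volume = 7230.345 mm³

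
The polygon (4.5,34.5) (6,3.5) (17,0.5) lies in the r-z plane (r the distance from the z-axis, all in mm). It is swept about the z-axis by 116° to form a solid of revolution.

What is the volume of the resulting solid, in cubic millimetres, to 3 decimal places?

Volume = 3122.496 mm³

Profile (r,z), 3 vertices: (4.5,34.5) (6,3.5) (17,0.5)
edge 0: (4.5,34.5)→(6,3.5)  cross = 4.5·3.5 − 6·34.5 = -191.2500; (r_i+r_j)·cross = 10.5·-191.2500 = -2008.1250
edge 1: (6,3.5)→(17,0.5)  cross = 6·0.5 − 17·3.5 = -56.5000; (r_i+r_j)·cross = 23·-56.5000 = -1299.5000
edge 2: (17,0.5)→(4.5,34.5)  cross = 17·34.5 − 4.5·0.5 = 584.2500; (r_i+r_j)·cross = 21.5·584.2500 = 12561.3750
Σcross = 336.5000 → A = |Σcross|/2 = 168.2500 mm²
Σ(r_i+r_j)·cross = 9253.7500 → first moment M = |Σ|/6 = 1542.2917
R_c = M/A = 1542.2917/168.2500 = 9.1667 mm
θ = 116° = 2.024582 rad
V = θ·R_c·A = 2.024582·9.1667·168.2500 = 3122.496 mm³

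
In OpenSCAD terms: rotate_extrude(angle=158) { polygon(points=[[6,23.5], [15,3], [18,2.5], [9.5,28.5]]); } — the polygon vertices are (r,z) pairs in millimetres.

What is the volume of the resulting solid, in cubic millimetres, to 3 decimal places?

Volume = 3077.159 mm³

Profile (r,z), 4 vertices: (6,23.5) (15,3) (18,2.5) (9.5,28.5)
edge 0: (6,23.5)→(15,3)  cross = 6·3 − 15·23.5 = -334.5000; (r_i+r_j)·cross = 21·-334.5000 = -7024.5000
edge 1: (15,3)→(18,2.5)  cross = 15·2.5 − 18·3 = -16.5000; (r_i+r_j)·cross = 33·-16.5000 = -544.5000
edge 2: (18,2.5)→(9.5,28.5)  cross = 18·28.5 − 9.5·2.5 = 489.2500; (r_i+r_j)·cross = 27.5·489.2500 = 13454.3750
edge 3: (9.5,28.5)→(6,23.5)  cross = 9.5·23.5 − 6·28.5 = 52.2500; (r_i+r_j)·cross = 15.5·52.2500 = 809.8750
Σcross = 190.5000 → A = |Σcross|/2 = 95.2500 mm²
Σ(r_i+r_j)·cross = 6695.2500 → first moment M = |Σ|/6 = 1115.8750
R_c = M/A = 1115.8750/95.2500 = 11.7152 mm
θ = 158° = 2.757620 rad
V = θ·R_c·A = 2.757620·11.7152·95.2500 = 3077.159 mm³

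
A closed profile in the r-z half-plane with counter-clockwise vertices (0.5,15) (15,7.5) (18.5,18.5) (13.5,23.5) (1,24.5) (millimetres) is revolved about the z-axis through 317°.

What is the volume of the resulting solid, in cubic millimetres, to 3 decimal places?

Profile (r,z), 5 vertices: (0.5,15) (15,7.5) (18.5,18.5) (13.5,23.5) (1,24.5)
edge 0: (0.5,15)→(15,7.5)  cross = 0.5·7.5 − 15·15 = -221.2500; (r_i+r_j)·cross = 15.5·-221.2500 = -3429.3750
edge 1: (15,7.5)→(18.5,18.5)  cross = 15·18.5 − 18.5·7.5 = 138.7500; (r_i+r_j)·cross = 33.5·138.7500 = 4648.1250
edge 2: (18.5,18.5)→(13.5,23.5)  cross = 18.5·23.5 − 13.5·18.5 = 185.0000; (r_i+r_j)·cross = 32·185.0000 = 5920.0000
edge 3: (13.5,23.5)→(1,24.5)  cross = 13.5·24.5 − 1·23.5 = 307.2500; (r_i+r_j)·cross = 14.5·307.2500 = 4455.1250
edge 4: (1,24.5)→(0.5,15)  cross = 1·15 − 0.5·24.5 = 2.7500; (r_i+r_j)·cross = 1.5·2.7500 = 4.1250
Σcross = 412.5000 → A = |Σcross|/2 = 206.2500 mm²
Σ(r_i+r_j)·cross = 11598.0000 → first moment M = |Σ|/6 = 1933.0000
R_c = M/A = 1933.0000/206.2500 = 9.3721 mm
θ = 317° = 5.532694 rad
V = θ·R_c·A = 5.532694·9.3721·206.2500 = 10694.697 mm³

Volume = 10694.697 mm³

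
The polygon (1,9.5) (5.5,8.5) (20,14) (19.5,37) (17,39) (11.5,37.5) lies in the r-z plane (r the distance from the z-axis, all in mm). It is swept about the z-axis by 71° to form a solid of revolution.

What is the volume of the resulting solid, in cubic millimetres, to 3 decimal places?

Profile (r,z), 6 vertices: (1,9.5) (5.5,8.5) (20,14) (19.5,37) (17,39) (11.5,37.5)
edge 0: (1,9.5)→(5.5,8.5)  cross = 1·8.5 − 5.5·9.5 = -43.7500; (r_i+r_j)·cross = 6.5·-43.7500 = -284.3750
edge 1: (5.5,8.5)→(20,14)  cross = 5.5·14 − 20·8.5 = -93.0000; (r_i+r_j)·cross = 25.5·-93.0000 = -2371.5000
edge 2: (20,14)→(19.5,37)  cross = 20·37 − 19.5·14 = 467.0000; (r_i+r_j)·cross = 39.5·467.0000 = 18446.5000
edge 3: (19.5,37)→(17,39)  cross = 19.5·39 − 17·37 = 131.5000; (r_i+r_j)·cross = 36.5·131.5000 = 4799.7500
edge 4: (17,39)→(11.5,37.5)  cross = 17·37.5 − 11.5·39 = 189.0000; (r_i+r_j)·cross = 28.5·189.0000 = 5386.5000
edge 5: (11.5,37.5)→(1,9.5)  cross = 11.5·9.5 − 1·37.5 = 71.7500; (r_i+r_j)·cross = 12.5·71.7500 = 896.8750
Σcross = 722.5000 → A = |Σcross|/2 = 361.2500 mm²
Σ(r_i+r_j)·cross = 26873.7500 → first moment M = |Σ|/6 = 4478.9583
R_c = M/A = 4478.9583/361.2500 = 12.3985 mm
θ = 71° = 1.239184 rad
V = θ·R_c·A = 1.239184·12.3985·361.2500 = 5550.252 mm³

Volume = 5550.252 mm³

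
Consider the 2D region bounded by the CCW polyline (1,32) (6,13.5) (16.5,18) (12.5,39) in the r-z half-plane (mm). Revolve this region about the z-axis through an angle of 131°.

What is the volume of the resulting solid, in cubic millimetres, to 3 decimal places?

Volume = 5021.894 mm³

Profile (r,z), 4 vertices: (1,32) (6,13.5) (16.5,18) (12.5,39)
edge 0: (1,32)→(6,13.5)  cross = 1·13.5 − 6·32 = -178.5000; (r_i+r_j)·cross = 7·-178.5000 = -1249.5000
edge 1: (6,13.5)→(16.5,18)  cross = 6·18 − 16.5·13.5 = -114.7500; (r_i+r_j)·cross = 22.5·-114.7500 = -2581.8750
edge 2: (16.5,18)→(12.5,39)  cross = 16.5·39 − 12.5·18 = 418.5000; (r_i+r_j)·cross = 29·418.5000 = 12136.5000
edge 3: (12.5,39)→(1,32)  cross = 12.5·32 − 1·39 = 361.0000; (r_i+r_j)·cross = 13.5·361.0000 = 4873.5000
Σcross = 486.2500 → A = |Σcross|/2 = 243.1250 mm²
Σ(r_i+r_j)·cross = 13178.6250 → first moment M = |Σ|/6 = 2196.4375
R_c = M/A = 2196.4375/243.1250 = 9.0342 mm
θ = 131° = 2.286381 rad
V = θ·R_c·A = 2.286381·9.0342·243.1250 = 5021.894 mm³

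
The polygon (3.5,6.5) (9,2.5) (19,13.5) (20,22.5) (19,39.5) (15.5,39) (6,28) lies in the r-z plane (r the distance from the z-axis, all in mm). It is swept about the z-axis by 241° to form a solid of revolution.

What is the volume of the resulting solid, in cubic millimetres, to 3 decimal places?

Volume = 20969.175 mm³

Profile (r,z), 7 vertices: (3.5,6.5) (9,2.5) (19,13.5) (20,22.5) (19,39.5) (15.5,39) (6,28)
edge 0: (3.5,6.5)→(9,2.5)  cross = 3.5·2.5 − 9·6.5 = -49.7500; (r_i+r_j)·cross = 12.5·-49.7500 = -621.8750
edge 1: (9,2.5)→(19,13.5)  cross = 9·13.5 − 19·2.5 = 74.0000; (r_i+r_j)·cross = 28·74.0000 = 2072.0000
edge 2: (19,13.5)→(20,22.5)  cross = 19·22.5 − 20·13.5 = 157.5000; (r_i+r_j)·cross = 39·157.5000 = 6142.5000
edge 3: (20,22.5)→(19,39.5)  cross = 20·39.5 − 19·22.5 = 362.5000; (r_i+r_j)·cross = 39·362.5000 = 14137.5000
edge 4: (19,39.5)→(15.5,39)  cross = 19·39 − 15.5·39.5 = 128.7500; (r_i+r_j)·cross = 34.5·128.7500 = 4441.8750
edge 5: (15.5,39)→(6,28)  cross = 15.5·28 − 6·39 = 200.0000; (r_i+r_j)·cross = 21.5·200.0000 = 4300.0000
edge 6: (6,28)→(3.5,6.5)  cross = 6·6.5 − 3.5·28 = -59.0000; (r_i+r_j)·cross = 9.5·-59.0000 = -560.5000
Σcross = 814.0000 → A = |Σcross|/2 = 407.0000 mm²
Σ(r_i+r_j)·cross = 29911.5000 → first moment M = |Σ|/6 = 4985.2500
R_c = M/A = 4985.2500/407.0000 = 12.2488 mm
θ = 241° = 4.206243 rad
V = θ·R_c·A = 4.206243·12.2488·407.0000 = 20969.175 mm³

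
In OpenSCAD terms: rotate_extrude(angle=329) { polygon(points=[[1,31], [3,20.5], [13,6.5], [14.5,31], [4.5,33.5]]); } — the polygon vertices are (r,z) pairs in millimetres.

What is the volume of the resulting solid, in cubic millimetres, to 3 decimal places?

Volume = 10919.982 mm³

Profile (r,z), 5 vertices: (1,31) (3,20.5) (13,6.5) (14.5,31) (4.5,33.5)
edge 0: (1,31)→(3,20.5)  cross = 1·20.5 − 3·31 = -72.5000; (r_i+r_j)·cross = 4·-72.5000 = -290.0000
edge 1: (3,20.5)→(13,6.5)  cross = 3·6.5 − 13·20.5 = -247.0000; (r_i+r_j)·cross = 16·-247.0000 = -3952.0000
edge 2: (13,6.5)→(14.5,31)  cross = 13·31 − 14.5·6.5 = 308.7500; (r_i+r_j)·cross = 27.5·308.7500 = 8490.6250
edge 3: (14.5,31)→(4.5,33.5)  cross = 14.5·33.5 − 4.5·31 = 346.2500; (r_i+r_j)·cross = 19·346.2500 = 6578.7500
edge 4: (4.5,33.5)→(1,31)  cross = 4.5·31 − 1·33.5 = 106.0000; (r_i+r_j)·cross = 5.5·106.0000 = 583.0000
Σcross = 441.5000 → A = |Σcross|/2 = 220.7500 mm²
Σ(r_i+r_j)·cross = 11410.3750 → first moment M = |Σ|/6 = 1901.7292
R_c = M/A = 1901.7292/220.7500 = 8.6149 mm
θ = 329° = 5.742133 rad
V = θ·R_c·A = 5.742133·8.6149·220.7500 = 10919.982 mm³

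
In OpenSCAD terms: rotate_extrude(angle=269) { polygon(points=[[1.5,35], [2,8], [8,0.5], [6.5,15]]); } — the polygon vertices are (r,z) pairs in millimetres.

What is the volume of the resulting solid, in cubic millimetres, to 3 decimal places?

Profile (r,z), 4 vertices: (1.5,35) (2,8) (8,0.5) (6.5,15)
edge 0: (1.5,35)→(2,8)  cross = 1.5·8 − 2·35 = -58.0000; (r_i+r_j)·cross = 3.5·-58.0000 = -203.0000
edge 1: (2,8)→(8,0.5)  cross = 2·0.5 − 8·8 = -63.0000; (r_i+r_j)·cross = 10·-63.0000 = -630.0000
edge 2: (8,0.5)→(6.5,15)  cross = 8·15 − 6.5·0.5 = 116.7500; (r_i+r_j)·cross = 14.5·116.7500 = 1692.8750
edge 3: (6.5,15)→(1.5,35)  cross = 6.5·35 − 1.5·15 = 205.0000; (r_i+r_j)·cross = 8·205.0000 = 1640.0000
Σcross = 200.7500 → A = |Σcross|/2 = 100.3750 mm²
Σ(r_i+r_j)·cross = 2499.8750 → first moment M = |Σ|/6 = 416.6458
R_c = M/A = 416.6458/100.3750 = 4.1509 mm
θ = 269° = 4.694936 rad
V = θ·R_c·A = 4.694936·4.1509·100.3750 = 1956.125 mm³

Volume = 1956.125 mm³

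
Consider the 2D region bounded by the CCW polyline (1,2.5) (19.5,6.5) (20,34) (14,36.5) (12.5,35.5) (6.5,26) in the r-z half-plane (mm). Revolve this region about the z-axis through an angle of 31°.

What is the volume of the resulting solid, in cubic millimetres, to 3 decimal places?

Profile (r,z), 6 vertices: (1,2.5) (19.5,6.5) (20,34) (14,36.5) (12.5,35.5) (6.5,26)
edge 0: (1,2.5)→(19.5,6.5)  cross = 1·6.5 − 19.5·2.5 = -42.2500; (r_i+r_j)·cross = 20.5·-42.2500 = -866.1250
edge 1: (19.5,6.5)→(20,34)  cross = 19.5·34 − 20·6.5 = 533.0000; (r_i+r_j)·cross = 39.5·533.0000 = 21053.5000
edge 2: (20,34)→(14,36.5)  cross = 20·36.5 − 14·34 = 254.0000; (r_i+r_j)·cross = 34·254.0000 = 8636.0000
edge 3: (14,36.5)→(12.5,35.5)  cross = 14·35.5 − 12.5·36.5 = 40.7500; (r_i+r_j)·cross = 26.5·40.7500 = 1079.8750
edge 4: (12.5,35.5)→(6.5,26)  cross = 12.5·26 − 6.5·35.5 = 94.2500; (r_i+r_j)·cross = 19·94.2500 = 1790.7500
edge 5: (6.5,26)→(1,2.5)  cross = 6.5·2.5 − 1·26 = -9.7500; (r_i+r_j)·cross = 7.5·-9.7500 = -73.1250
Σcross = 870.0000 → A = |Σcross|/2 = 435.0000 mm²
Σ(r_i+r_j)·cross = 31620.8750 → first moment M = |Σ|/6 = 5270.1458
R_c = M/A = 5270.1458/435.0000 = 12.1153 mm
θ = 31° = 0.541052 rad
V = θ·R_c·A = 0.541052·12.1153·435.0000 = 2851.423 mm³

Volume = 2851.423 mm³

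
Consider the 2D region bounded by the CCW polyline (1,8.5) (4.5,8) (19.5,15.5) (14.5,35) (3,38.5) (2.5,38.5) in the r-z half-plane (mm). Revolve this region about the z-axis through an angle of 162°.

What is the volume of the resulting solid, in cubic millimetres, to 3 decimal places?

Profile (r,z), 6 vertices: (1,8.5) (4.5,8) (19.5,15.5) (14.5,35) (3,38.5) (2.5,38.5)
edge 0: (1,8.5)→(4.5,8)  cross = 1·8 − 4.5·8.5 = -30.2500; (r_i+r_j)·cross = 5.5·-30.2500 = -166.3750
edge 1: (4.5,8)→(19.5,15.5)  cross = 4.5·15.5 − 19.5·8 = -86.2500; (r_i+r_j)·cross = 24·-86.2500 = -2070.0000
edge 2: (19.5,15.5)→(14.5,35)  cross = 19.5·35 − 14.5·15.5 = 457.7500; (r_i+r_j)·cross = 34·457.7500 = 15563.5000
edge 3: (14.5,35)→(3,38.5)  cross = 14.5·38.5 − 3·35 = 453.2500; (r_i+r_j)·cross = 17.5·453.2500 = 7931.8750
edge 4: (3,38.5)→(2.5,38.5)  cross = 3·38.5 − 2.5·38.5 = 19.2500; (r_i+r_j)·cross = 5.5·19.2500 = 105.8750
edge 5: (2.5,38.5)→(1,8.5)  cross = 2.5·8.5 − 1·38.5 = -17.2500; (r_i+r_j)·cross = 3.5·-17.2500 = -60.3750
Σcross = 796.5000 → A = |Σcross|/2 = 398.2500 mm²
Σ(r_i+r_j)·cross = 21304.5000 → first moment M = |Σ|/6 = 3550.7500
R_c = M/A = 3550.7500/398.2500 = 8.9159 mm
θ = 162° = 2.827433 rad
V = θ·R_c·A = 2.827433·8.9159·398.2500 = 10039.509 mm³

Volume = 10039.509 mm³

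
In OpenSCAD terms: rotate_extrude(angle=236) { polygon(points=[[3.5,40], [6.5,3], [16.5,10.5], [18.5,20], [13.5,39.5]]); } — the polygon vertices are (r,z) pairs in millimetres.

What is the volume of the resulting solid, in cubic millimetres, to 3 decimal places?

Volume = 16655.255 mm³

Profile (r,z), 5 vertices: (3.5,40) (6.5,3) (16.5,10.5) (18.5,20) (13.5,39.5)
edge 0: (3.5,40)→(6.5,3)  cross = 3.5·3 − 6.5·40 = -249.5000; (r_i+r_j)·cross = 10·-249.5000 = -2495.0000
edge 1: (6.5,3)→(16.5,10.5)  cross = 6.5·10.5 − 16.5·3 = 18.7500; (r_i+r_j)·cross = 23·18.7500 = 431.2500
edge 2: (16.5,10.5)→(18.5,20)  cross = 16.5·20 − 18.5·10.5 = 135.7500; (r_i+r_j)·cross = 35·135.7500 = 4751.2500
edge 3: (18.5,20)→(13.5,39.5)  cross = 18.5·39.5 − 13.5·20 = 460.7500; (r_i+r_j)·cross = 32·460.7500 = 14744.0000
edge 4: (13.5,39.5)→(3.5,40)  cross = 13.5·40 − 3.5·39.5 = 401.7500; (r_i+r_j)·cross = 17·401.7500 = 6829.7500
Σcross = 767.5000 → A = |Σcross|/2 = 383.7500 mm²
Σ(r_i+r_j)·cross = 24261.2500 → first moment M = |Σ|/6 = 4043.5417
R_c = M/A = 4043.5417/383.7500 = 10.5369 mm
θ = 236° = 4.118977 rad
V = θ·R_c·A = 4.118977·10.5369·383.7500 = 16655.255 mm³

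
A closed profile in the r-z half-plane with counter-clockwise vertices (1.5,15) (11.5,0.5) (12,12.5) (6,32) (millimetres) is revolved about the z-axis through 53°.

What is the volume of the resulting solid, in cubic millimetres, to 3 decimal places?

Profile (r,z), 4 vertices: (1.5,15) (11.5,0.5) (12,12.5) (6,32)
edge 0: (1.5,15)→(11.5,0.5)  cross = 1.5·0.5 − 11.5·15 = -171.7500; (r_i+r_j)·cross = 13·-171.7500 = -2232.7500
edge 1: (11.5,0.5)→(12,12.5)  cross = 11.5·12.5 − 12·0.5 = 137.7500; (r_i+r_j)·cross = 23.5·137.7500 = 3237.1250
edge 2: (12,12.5)→(6,32)  cross = 12·32 − 6·12.5 = 309.0000; (r_i+r_j)·cross = 18·309.0000 = 5562.0000
edge 3: (6,32)→(1.5,15)  cross = 6·15 − 1.5·32 = 42.0000; (r_i+r_j)·cross = 7.5·42.0000 = 315.0000
Σcross = 317.0000 → A = |Σcross|/2 = 158.5000 mm²
Σ(r_i+r_j)·cross = 6881.3750 → first moment M = |Σ|/6 = 1146.8958
R_c = M/A = 1146.8958/158.5000 = 7.2359 mm
θ = 53° = 0.925025 rad
V = θ·R_c·A = 0.925025·7.2359·158.5000 = 1060.907 mm³

Volume = 1060.907 mm³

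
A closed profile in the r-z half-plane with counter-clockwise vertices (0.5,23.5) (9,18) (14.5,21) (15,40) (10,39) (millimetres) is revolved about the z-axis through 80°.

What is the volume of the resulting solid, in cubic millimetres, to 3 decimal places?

Profile (r,z), 5 vertices: (0.5,23.5) (9,18) (14.5,21) (15,40) (10,39)
edge 0: (0.5,23.5)→(9,18)  cross = 0.5·18 − 9·23.5 = -202.5000; (r_i+r_j)·cross = 9.5·-202.5000 = -1923.7500
edge 1: (9,18)→(14.5,21)  cross = 9·21 − 14.5·18 = -72.0000; (r_i+r_j)·cross = 23.5·-72.0000 = -1692.0000
edge 2: (14.5,21)→(15,40)  cross = 14.5·40 − 15·21 = 265.0000; (r_i+r_j)·cross = 29.5·265.0000 = 7817.5000
edge 3: (15,40)→(10,39)  cross = 15·39 − 10·40 = 185.0000; (r_i+r_j)·cross = 25·185.0000 = 4625.0000
edge 4: (10,39)→(0.5,23.5)  cross = 10·23.5 − 0.5·39 = 215.5000; (r_i+r_j)·cross = 10.5·215.5000 = 2262.7500
Σcross = 391.0000 → A = |Σcross|/2 = 195.5000 mm²
Σ(r_i+r_j)·cross = 11089.5000 → first moment M = |Σ|/6 = 1848.2500
R_c = M/A = 1848.2500/195.5000 = 9.4540 mm
θ = 80° = 1.396263 rad
V = θ·R_c·A = 1.396263·9.4540·195.5000 = 2580.644 mm³

Volume = 2580.644 mm³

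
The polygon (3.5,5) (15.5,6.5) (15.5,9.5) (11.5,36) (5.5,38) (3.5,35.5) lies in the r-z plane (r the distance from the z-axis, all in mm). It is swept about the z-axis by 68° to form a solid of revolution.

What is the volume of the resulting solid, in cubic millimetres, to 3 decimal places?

Volume = 3242.700 mm³

Profile (r,z), 6 vertices: (3.5,5) (15.5,6.5) (15.5,9.5) (11.5,36) (5.5,38) (3.5,35.5)
edge 0: (3.5,5)→(15.5,6.5)  cross = 3.5·6.5 − 15.5·5 = -54.7500; (r_i+r_j)·cross = 19·-54.7500 = -1040.2500
edge 1: (15.5,6.5)→(15.5,9.5)  cross = 15.5·9.5 − 15.5·6.5 = 46.5000; (r_i+r_j)·cross = 31·46.5000 = 1441.5000
edge 2: (15.5,9.5)→(11.5,36)  cross = 15.5·36 − 11.5·9.5 = 448.7500; (r_i+r_j)·cross = 27·448.7500 = 12116.2500
edge 3: (11.5,36)→(5.5,38)  cross = 11.5·38 − 5.5·36 = 239.0000; (r_i+r_j)·cross = 17·239.0000 = 4063.0000
edge 4: (5.5,38)→(3.5,35.5)  cross = 5.5·35.5 − 3.5·38 = 62.2500; (r_i+r_j)·cross = 9·62.2500 = 560.2500
edge 5: (3.5,35.5)→(3.5,5)  cross = 3.5·5 − 3.5·35.5 = -106.7500; (r_i+r_j)·cross = 7·-106.7500 = -747.2500
Σcross = 635.0000 → A = |Σcross|/2 = 317.5000 mm²
Σ(r_i+r_j)·cross = 16393.5000 → first moment M = |Σ|/6 = 2732.2500
R_c = M/A = 2732.2500/317.5000 = 8.6055 mm
θ = 68° = 1.186824 rad
V = θ·R_c·A = 1.186824·8.6055·317.5000 = 3242.700 mm³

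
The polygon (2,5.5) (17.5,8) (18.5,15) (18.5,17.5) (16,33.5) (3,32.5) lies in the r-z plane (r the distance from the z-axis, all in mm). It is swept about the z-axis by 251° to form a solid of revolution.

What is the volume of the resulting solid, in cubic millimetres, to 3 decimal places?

Profile (r,z), 6 vertices: (2,5.5) (17.5,8) (18.5,15) (18.5,17.5) (16,33.5) (3,32.5)
edge 0: (2,5.5)→(17.5,8)  cross = 2·8 − 17.5·5.5 = -80.2500; (r_i+r_j)·cross = 19.5·-80.2500 = -1564.8750
edge 1: (17.5,8)→(18.5,15)  cross = 17.5·15 − 18.5·8 = 114.5000; (r_i+r_j)·cross = 36·114.5000 = 4122.0000
edge 2: (18.5,15)→(18.5,17.5)  cross = 18.5·17.5 − 18.5·15 = 46.2500; (r_i+r_j)·cross = 37·46.2500 = 1711.2500
edge 3: (18.5,17.5)→(16,33.5)  cross = 18.5·33.5 − 16·17.5 = 339.7500; (r_i+r_j)·cross = 34.5·339.7500 = 11721.3750
edge 4: (16,33.5)→(3,32.5)  cross = 16·32.5 − 3·33.5 = 419.5000; (r_i+r_j)·cross = 19·419.5000 = 7970.5000
edge 5: (3,32.5)→(2,5.5)  cross = 3·5.5 − 2·32.5 = -48.5000; (r_i+r_j)·cross = 5·-48.5000 = -242.5000
Σcross = 791.2500 → A = |Σcross|/2 = 395.6250 mm²
Σ(r_i+r_j)·cross = 23717.7500 → first moment M = |Σ|/6 = 3952.9583
R_c = M/A = 3952.9583/395.6250 = 9.9917 mm
θ = 251° = 4.380776 rad
V = θ·R_c·A = 4.380776·9.9917·395.6250 = 17317.027 mm³

Volume = 17317.027 mm³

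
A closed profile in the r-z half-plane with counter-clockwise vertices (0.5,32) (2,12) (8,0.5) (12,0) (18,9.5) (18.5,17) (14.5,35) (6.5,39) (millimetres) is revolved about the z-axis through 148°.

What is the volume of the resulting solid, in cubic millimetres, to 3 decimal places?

Volume = 12316.860 mm³

Profile (r,z), 8 vertices: (0.5,32) (2,12) (8,0.5) (12,0) (18,9.5) (18.5,17) (14.5,35) (6.5,39)
edge 0: (0.5,32)→(2,12)  cross = 0.5·12 − 2·32 = -58.0000; (r_i+r_j)·cross = 2.5·-58.0000 = -145.0000
edge 1: (2,12)→(8,0.5)  cross = 2·0.5 − 8·12 = -95.0000; (r_i+r_j)·cross = 10·-95.0000 = -950.0000
edge 2: (8,0.5)→(12,0)  cross = 8·0 − 12·0.5 = -6.0000; (r_i+r_j)·cross = 20·-6.0000 = -120.0000
edge 3: (12,0)→(18,9.5)  cross = 12·9.5 − 18·0 = 114.0000; (r_i+r_j)·cross = 30·114.0000 = 3420.0000
edge 4: (18,9.5)→(18.5,17)  cross = 18·17 − 18.5·9.5 = 130.2500; (r_i+r_j)·cross = 36.5·130.2500 = 4754.1250
edge 5: (18.5,17)→(14.5,35)  cross = 18.5·35 − 14.5·17 = 401.0000; (r_i+r_j)·cross = 33·401.0000 = 13233.0000
edge 6: (14.5,35)→(6.5,39)  cross = 14.5·39 − 6.5·35 = 338.0000; (r_i+r_j)·cross = 21·338.0000 = 7098.0000
edge 7: (6.5,39)→(0.5,32)  cross = 6.5·32 − 0.5·39 = 188.5000; (r_i+r_j)·cross = 7·188.5000 = 1319.5000
Σcross = 1012.7500 → A = |Σcross|/2 = 506.3750 mm²
Σ(r_i+r_j)·cross = 28609.6250 → first moment M = |Σ|/6 = 4768.2708
R_c = M/A = 4768.2708/506.3750 = 9.4165 mm
θ = 148° = 2.583087 rad
V = θ·R_c·A = 2.583087·9.4165·506.3750 = 12316.860 mm³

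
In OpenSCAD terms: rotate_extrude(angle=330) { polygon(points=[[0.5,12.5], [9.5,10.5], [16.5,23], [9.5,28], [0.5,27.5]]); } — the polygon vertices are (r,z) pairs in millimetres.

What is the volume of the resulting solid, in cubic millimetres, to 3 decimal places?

Volume = 8483.391 mm³

Profile (r,z), 5 vertices: (0.5,12.5) (9.5,10.5) (16.5,23) (9.5,28) (0.5,27.5)
edge 0: (0.5,12.5)→(9.5,10.5)  cross = 0.5·10.5 − 9.5·12.5 = -113.5000; (r_i+r_j)·cross = 10·-113.5000 = -1135.0000
edge 1: (9.5,10.5)→(16.5,23)  cross = 9.5·23 − 16.5·10.5 = 45.2500; (r_i+r_j)·cross = 26·45.2500 = 1176.5000
edge 2: (16.5,23)→(9.5,28)  cross = 16.5·28 − 9.5·23 = 243.5000; (r_i+r_j)·cross = 26·243.5000 = 6331.0000
edge 3: (9.5,28)→(0.5,27.5)  cross = 9.5·27.5 − 0.5·28 = 247.2500; (r_i+r_j)·cross = 10·247.2500 = 2472.5000
edge 4: (0.5,27.5)→(0.5,12.5)  cross = 0.5·12.5 − 0.5·27.5 = -7.5000; (r_i+r_j)·cross = 1·-7.5000 = -7.5000
Σcross = 415.0000 → A = |Σcross|/2 = 207.5000 mm²
Σ(r_i+r_j)·cross = 8837.5000 → first moment M = |Σ|/6 = 1472.9167
R_c = M/A = 1472.9167/207.5000 = 7.0984 mm
θ = 330° = 5.759587 rad
V = θ·R_c·A = 5.759587·7.0984·207.5000 = 8483.391 mm³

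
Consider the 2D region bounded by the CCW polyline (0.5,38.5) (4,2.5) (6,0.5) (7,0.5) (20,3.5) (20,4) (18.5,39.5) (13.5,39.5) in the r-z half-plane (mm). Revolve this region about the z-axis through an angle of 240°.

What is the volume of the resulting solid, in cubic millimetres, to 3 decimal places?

Volume = 28521.211 mm³

Profile (r,z), 8 vertices: (0.5,38.5) (4,2.5) (6,0.5) (7,0.5) (20,3.5) (20,4) (18.5,39.5) (13.5,39.5)
edge 0: (0.5,38.5)→(4,2.5)  cross = 0.5·2.5 − 4·38.5 = -152.7500; (r_i+r_j)·cross = 4.5·-152.7500 = -687.3750
edge 1: (4,2.5)→(6,0.5)  cross = 4·0.5 − 6·2.5 = -13.0000; (r_i+r_j)·cross = 10·-13.0000 = -130.0000
edge 2: (6,0.5)→(7,0.5)  cross = 6·0.5 − 7·0.5 = -0.5000; (r_i+r_j)·cross = 13·-0.5000 = -6.5000
edge 3: (7,0.5)→(20,3.5)  cross = 7·3.5 − 20·0.5 = 14.5000; (r_i+r_j)·cross = 27·14.5000 = 391.5000
edge 4: (20,3.5)→(20,4)  cross = 20·4 − 20·3.5 = 10.0000; (r_i+r_j)·cross = 40·10.0000 = 400.0000
edge 5: (20,4)→(18.5,39.5)  cross = 20·39.5 − 18.5·4 = 716.0000; (r_i+r_j)·cross = 38.5·716.0000 = 27566.0000
edge 6: (18.5,39.5)→(13.5,39.5)  cross = 18.5·39.5 − 13.5·39.5 = 197.5000; (r_i+r_j)·cross = 32·197.5000 = 6320.0000
edge 7: (13.5,39.5)→(0.5,38.5)  cross = 13.5·38.5 − 0.5·39.5 = 500.0000; (r_i+r_j)·cross = 14·500.0000 = 7000.0000
Σcross = 1271.7500 → A = |Σcross|/2 = 635.8750 mm²
Σ(r_i+r_j)·cross = 40853.6250 → first moment M = |Σ|/6 = 6808.9375
R_c = M/A = 6808.9375/635.8750 = 10.7080 mm
θ = 240° = 4.188790 rad
V = θ·R_c·A = 4.188790·10.7080·635.8750 = 28521.211 mm³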